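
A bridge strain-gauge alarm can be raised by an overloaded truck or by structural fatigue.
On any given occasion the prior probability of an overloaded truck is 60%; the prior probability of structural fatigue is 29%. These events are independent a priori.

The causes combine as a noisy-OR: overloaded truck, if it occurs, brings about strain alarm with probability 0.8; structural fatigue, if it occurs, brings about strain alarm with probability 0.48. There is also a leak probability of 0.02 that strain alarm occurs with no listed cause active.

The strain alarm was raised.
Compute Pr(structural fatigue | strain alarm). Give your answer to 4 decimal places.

Under noisy-OR, P(strain alarm | causes) = 1 − (1−0.02)·∏(1−qᵢ) over the active causes.
By total probability over the 4 (overloaded truck, structural fatigue) configurations:
  P(strain alarm) = 0.02*0.4*0.71 + 0.4904*0.4*0.29 + 0.804*0.6*0.71 + 0.89808*0.6*0.29
        = 0.005680 + 0.056886 + 0.342504 + 0.156266 = 0.561336
The terms with structural fatigue present sum to 0.213152, so
  P(structural fatigue | strain alarm) = 0.213152 / 0.561336 ≈ 0.3797

Pr(structural fatigue | strain alarm) ≈ 0.3797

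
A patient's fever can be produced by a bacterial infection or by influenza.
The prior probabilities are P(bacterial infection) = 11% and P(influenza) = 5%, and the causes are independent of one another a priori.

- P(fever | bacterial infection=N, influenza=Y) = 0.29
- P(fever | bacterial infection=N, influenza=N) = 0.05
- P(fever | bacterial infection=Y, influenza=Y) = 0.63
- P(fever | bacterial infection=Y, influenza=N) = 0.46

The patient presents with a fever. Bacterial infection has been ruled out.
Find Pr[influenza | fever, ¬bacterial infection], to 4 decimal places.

Enumerate both values of influenza and weight by the priors:
  P(fever | ¬bacterial infection) = 0.05×0.95 + 0.29×0.05
        = 0.047500 + 0.014500 = 0.062000
Keeping only the influenza-present terms gives 0.014500, so
  P(influenza | fever, ¬bacterial infection) = 0.014500 / 0.062000 ≈ 0.2339

Pr[influenza | fever, ¬bacterial infection] ≈ 0.2339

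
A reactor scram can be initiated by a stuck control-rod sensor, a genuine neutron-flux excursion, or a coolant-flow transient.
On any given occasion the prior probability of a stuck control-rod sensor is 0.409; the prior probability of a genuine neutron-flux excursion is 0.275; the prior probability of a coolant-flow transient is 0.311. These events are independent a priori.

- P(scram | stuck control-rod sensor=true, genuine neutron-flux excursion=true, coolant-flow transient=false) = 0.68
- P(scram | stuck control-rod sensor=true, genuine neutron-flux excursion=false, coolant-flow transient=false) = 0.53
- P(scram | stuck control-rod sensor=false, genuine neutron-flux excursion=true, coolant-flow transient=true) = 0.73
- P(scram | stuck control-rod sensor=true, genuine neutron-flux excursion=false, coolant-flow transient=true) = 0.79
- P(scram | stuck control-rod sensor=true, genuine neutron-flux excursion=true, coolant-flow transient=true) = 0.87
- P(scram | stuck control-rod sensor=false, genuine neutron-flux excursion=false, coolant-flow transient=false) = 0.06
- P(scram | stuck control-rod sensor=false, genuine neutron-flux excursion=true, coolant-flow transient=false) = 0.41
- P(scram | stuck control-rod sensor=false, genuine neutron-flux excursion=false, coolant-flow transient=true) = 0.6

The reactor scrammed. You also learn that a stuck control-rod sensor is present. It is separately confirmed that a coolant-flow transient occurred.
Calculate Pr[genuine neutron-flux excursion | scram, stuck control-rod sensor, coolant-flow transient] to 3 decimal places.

Pr[genuine neutron-flux excursion | scram, stuck control-rod sensor, coolant-flow transient] ≈ 0.295

Numerator (weight on configurations with genuine neutron-flux excursion): 0.87*0.275 = 0.239250
Denominator P(scram | stuck control-rod sensor, coolant-flow transient): 0.79*0.725 + 0.87*0.275 = 0.812000
P(genuine neutron-flux excursion | scram, stuck control-rod sensor, coolant-flow transient) = 0.239250/0.812000 ≈ 0.295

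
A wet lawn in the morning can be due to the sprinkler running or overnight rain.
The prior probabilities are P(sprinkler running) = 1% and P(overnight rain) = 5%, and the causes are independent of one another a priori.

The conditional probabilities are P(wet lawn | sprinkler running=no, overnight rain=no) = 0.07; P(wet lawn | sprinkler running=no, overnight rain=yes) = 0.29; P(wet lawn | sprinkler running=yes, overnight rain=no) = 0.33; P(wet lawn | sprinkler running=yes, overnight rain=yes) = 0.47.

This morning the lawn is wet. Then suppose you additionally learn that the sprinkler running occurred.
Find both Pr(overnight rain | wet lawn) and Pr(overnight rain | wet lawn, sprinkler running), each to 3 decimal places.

P(wet lawn) = 0.07·0.99·0.95 + 0.29·0.99·0.05 + 0.33·0.01·0.95 + 0.47·0.01·0.05 = 0.065835 + 0.014355 + 0.003135 + 0.000235 = 0.083560
Restricting to configurations with overnight rain present: 0.014355 + 0.000235 = 0.014590.
Hence the posterior is 0.014590/0.083560 ≈ 0.175.

Now also conditioning on sprinkler running=true:
P(wet lawn | sprinkler running) = 0.33·0.95 + 0.47·0.05 = 0.313500 + 0.023500 = 0.337000
The overnight rain-present share is 0.47·0.05 = 0.023500.
P(overnight rain | wet lawn, sprinkler running) = 0.023500 / 0.337000 ≈ 0.070
The drop from 0.175 to 0.070 is the explaining-away (discounting) effect.

Pr(overnight rain | wet lawn) ≈ 0.175; Pr(overnight rain | wet lawn, sprinkler running) ≈ 0.070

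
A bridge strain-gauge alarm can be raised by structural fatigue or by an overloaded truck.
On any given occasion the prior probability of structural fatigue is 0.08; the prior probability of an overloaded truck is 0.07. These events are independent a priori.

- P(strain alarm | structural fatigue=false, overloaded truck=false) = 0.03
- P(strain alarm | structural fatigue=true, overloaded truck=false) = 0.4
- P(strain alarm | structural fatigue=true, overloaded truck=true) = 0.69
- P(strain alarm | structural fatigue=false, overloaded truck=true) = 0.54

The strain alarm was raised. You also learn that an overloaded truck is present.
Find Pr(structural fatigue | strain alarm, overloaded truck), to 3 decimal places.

P(strain alarm | overloaded truck) = 0.54×0.92 + 0.69×0.08 = 0.496800 + 0.055200 = 0.552000
Of this, 0.055200 comes from 0.69×0.08 (the structural fatigue=true cases).
So P(structural fatigue | strain alarm, overloaded truck) = 0.055200/0.552000 ≈ 0.100.

Pr(structural fatigue | strain alarm, overloaded truck) ≈ 0.100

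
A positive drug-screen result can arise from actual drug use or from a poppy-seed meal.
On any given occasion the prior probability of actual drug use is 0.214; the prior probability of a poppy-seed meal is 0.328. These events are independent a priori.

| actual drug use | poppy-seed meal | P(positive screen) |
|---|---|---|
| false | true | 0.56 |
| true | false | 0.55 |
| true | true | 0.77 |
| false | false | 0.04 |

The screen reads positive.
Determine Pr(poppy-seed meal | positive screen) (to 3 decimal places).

Pr(poppy-seed meal | positive screen) ≈ 0.664

For the numerator, keep only poppy-seed meal=true terms: 0.144372 + 0.054048 = 0.198420
Normalizer over all consistent configurations: 0.04·0.786·0.672 + 0.56·0.786·0.328 + 0.55·0.214·0.672 + 0.77·0.214·0.328 = 0.298642
Posterior = 0.198420 / 0.298642 ≈ 0.664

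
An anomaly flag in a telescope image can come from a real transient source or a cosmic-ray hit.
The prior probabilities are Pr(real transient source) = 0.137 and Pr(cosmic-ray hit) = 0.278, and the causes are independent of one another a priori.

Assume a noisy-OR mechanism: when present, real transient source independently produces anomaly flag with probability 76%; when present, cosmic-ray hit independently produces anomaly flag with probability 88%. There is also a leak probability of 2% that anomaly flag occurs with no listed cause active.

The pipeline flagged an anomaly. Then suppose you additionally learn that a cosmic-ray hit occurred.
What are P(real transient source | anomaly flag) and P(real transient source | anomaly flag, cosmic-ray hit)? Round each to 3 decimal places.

Under noisy-OR, P(anomaly flag | causes) = 1 − (1−0.02)·∏(1−qᵢ) over the active causes.
By total probability over the 4 (real transient source, cosmic-ray hit) configurations:
  P(anomaly flag) = 0.02×0.863×0.722 + 0.8824×0.863×0.278 + 0.7648×0.137×0.722 + 0.971776×0.137×0.278
        = 0.012462 + 0.211700 + 0.075649 + 0.037011 = 0.336822
The terms with real transient source present sum to 0.112660, so
  P(real transient source | anomaly flag) = 0.112660 / 0.336822 ≈ 0.334

Now also conditioning on cosmic-ray hit=true:
P(anomaly flag | cosmic-ray hit) = 0.8824·0.863 + 0.971776·0.137 = 0.761511 + 0.133133 = 0.894644
The real transient source-present share is 0.971776·0.137 = 0.133133.
So P(real transient source | anomaly flag, cosmic-ray hit) = 0.133133/0.894644 ≈ 0.149.
Conditioning on cosmic-ray hit lowers the posterior on real transient source: the classic explaining-away effect in a common-effect structure.

P(real transient source | anomaly flag) ≈ 0.334; P(real transient source | anomaly flag, cosmic-ray hit) ≈ 0.149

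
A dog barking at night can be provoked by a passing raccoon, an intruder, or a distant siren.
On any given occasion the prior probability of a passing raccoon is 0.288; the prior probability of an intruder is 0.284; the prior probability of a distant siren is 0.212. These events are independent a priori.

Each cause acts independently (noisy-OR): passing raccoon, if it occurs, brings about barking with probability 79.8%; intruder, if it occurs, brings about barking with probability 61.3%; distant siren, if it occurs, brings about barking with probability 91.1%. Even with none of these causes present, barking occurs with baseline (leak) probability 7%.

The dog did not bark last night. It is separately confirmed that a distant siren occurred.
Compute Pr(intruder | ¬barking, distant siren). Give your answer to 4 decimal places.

Under noisy-OR, P(barking | causes) = 1 − (1−0.07)·∏(1−qᵢ) over the active causes.
P(¬barking | distant siren) = 0.08277*0.712*0.716 + 0.032032*0.712*0.284 + 0.01672*0.288*0.716 + 0.00647*0.288*0.284 = 0.042195 + 0.006477 + 0.003448 + 0.000529 = 0.052649
The intruder-present share is 0.006477 + 0.000529 = 0.007006.
So P(intruder | ¬barking, distant siren) = 0.007006/0.052649 ≈ 0.1331.

Pr(intruder | ¬barking, distant siren) ≈ 0.1331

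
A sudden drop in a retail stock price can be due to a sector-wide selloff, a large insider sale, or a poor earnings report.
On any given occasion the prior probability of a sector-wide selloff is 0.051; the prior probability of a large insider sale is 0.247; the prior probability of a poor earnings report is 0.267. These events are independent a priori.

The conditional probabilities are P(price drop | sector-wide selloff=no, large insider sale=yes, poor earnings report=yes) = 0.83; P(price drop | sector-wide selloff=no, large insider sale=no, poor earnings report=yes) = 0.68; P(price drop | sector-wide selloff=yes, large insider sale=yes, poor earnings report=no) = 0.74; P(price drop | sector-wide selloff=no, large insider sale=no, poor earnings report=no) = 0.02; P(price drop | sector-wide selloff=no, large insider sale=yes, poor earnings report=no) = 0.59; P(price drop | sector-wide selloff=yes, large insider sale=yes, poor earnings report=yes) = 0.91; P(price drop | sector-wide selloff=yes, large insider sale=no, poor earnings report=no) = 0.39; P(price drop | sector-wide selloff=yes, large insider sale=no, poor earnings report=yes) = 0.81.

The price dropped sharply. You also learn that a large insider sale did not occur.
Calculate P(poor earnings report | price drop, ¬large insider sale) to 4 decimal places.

P(price drop | ¬large insider sale) = 0.02×0.949×0.733 + 0.68×0.949×0.267 + 0.39×0.051×0.733 + 0.81×0.051×0.267 = 0.013912 + 0.172300 + 0.014579 + 0.011030 = 0.211821
Restricting to configurations with poor earnings report present: 0.172300 + 0.011030 = 0.183330.
So P(poor earnings report | price drop, ¬large insider sale) = 0.183330/0.211821 ≈ 0.8655.

P(poor earnings report | price drop, ¬large insider sale) ≈ 0.8655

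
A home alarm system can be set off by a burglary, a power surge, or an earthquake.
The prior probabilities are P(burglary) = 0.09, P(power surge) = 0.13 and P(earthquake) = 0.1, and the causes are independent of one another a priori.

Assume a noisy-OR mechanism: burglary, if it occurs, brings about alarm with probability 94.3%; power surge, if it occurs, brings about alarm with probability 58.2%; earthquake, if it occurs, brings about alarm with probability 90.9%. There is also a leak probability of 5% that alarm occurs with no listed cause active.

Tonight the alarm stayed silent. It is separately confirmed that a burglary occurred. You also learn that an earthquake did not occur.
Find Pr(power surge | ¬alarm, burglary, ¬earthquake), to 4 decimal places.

Pr(power surge | ¬alarm, burglary, ¬earthquake) ≈ 0.0588

Under noisy-OR, P(alarm | causes) = 1 − (1−0.05)·∏(1−qᵢ) over the active causes.
P(¬alarm | burglary, ¬earthquake) = 0.05415·0.87 + 0.022635·0.13 = 0.047110 + 0.002943 = 0.050053
Restricting to configurations with power surge present: 0.022635·0.13 = 0.002943.
P(power surge | ¬alarm, burglary, ¬earthquake) = 0.002943 / 0.050053 ≈ 0.0588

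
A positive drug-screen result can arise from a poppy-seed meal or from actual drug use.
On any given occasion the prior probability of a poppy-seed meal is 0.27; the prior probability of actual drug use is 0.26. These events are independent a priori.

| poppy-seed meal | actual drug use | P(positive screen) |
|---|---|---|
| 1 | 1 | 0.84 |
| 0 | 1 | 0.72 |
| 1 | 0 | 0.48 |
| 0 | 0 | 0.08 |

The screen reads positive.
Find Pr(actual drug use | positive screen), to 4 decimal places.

Pr(actual drug use | positive screen) ≈ 0.5844

P(positive screen) = 0.08×0.73×0.74 + 0.72×0.73×0.26 + 0.48×0.27×0.74 + 0.84×0.27×0.26 = 0.043216 + 0.136656 + 0.095904 + 0.058968 = 0.334744
Restricting to configurations with actual drug use present: 0.136656 + 0.058968 = 0.195624.
P(actual drug use | positive screen) = 0.195624 / 0.334744 ≈ 0.5844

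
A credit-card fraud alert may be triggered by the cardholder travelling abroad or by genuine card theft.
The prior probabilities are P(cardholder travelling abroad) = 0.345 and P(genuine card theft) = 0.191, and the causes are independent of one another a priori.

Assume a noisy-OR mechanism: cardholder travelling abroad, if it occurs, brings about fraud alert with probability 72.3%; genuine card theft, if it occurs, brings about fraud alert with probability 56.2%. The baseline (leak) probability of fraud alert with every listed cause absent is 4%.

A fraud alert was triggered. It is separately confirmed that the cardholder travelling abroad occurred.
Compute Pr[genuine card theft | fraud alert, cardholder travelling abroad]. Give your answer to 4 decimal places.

Under noisy-OR, P(fraud alert | causes) = 1 − (1−0.04)·∏(1−qᵢ) over the active causes.
P(fraud alert | cardholder travelling abroad) = 0.73408×0.809 + 0.883527×0.191 = 0.593871 + 0.168754 = 0.762625
Of this, 0.168754 comes from 0.883527×0.191 (the genuine card theft=true cases).
Hence the posterior is 0.168754/0.762625 ≈ 0.2213.

Pr[genuine card theft | fraud alert, cardholder travelling abroad] ≈ 0.2213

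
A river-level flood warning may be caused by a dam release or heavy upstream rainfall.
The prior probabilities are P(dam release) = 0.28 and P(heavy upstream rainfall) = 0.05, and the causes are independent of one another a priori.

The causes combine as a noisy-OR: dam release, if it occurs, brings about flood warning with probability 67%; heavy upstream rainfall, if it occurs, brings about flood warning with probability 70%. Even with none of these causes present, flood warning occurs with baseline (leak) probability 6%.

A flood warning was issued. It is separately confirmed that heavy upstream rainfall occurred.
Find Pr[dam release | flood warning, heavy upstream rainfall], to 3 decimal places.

Pr[dam release | flood warning, heavy upstream rainfall] ≈ 0.329

Under noisy-OR, P(flood warning | causes) = 1 − (1−0.06)·∏(1−qᵢ) over the active causes.
P(flood warning | heavy upstream rainfall) = 0.718·0.72 + 0.90694·0.28 = 0.516960 + 0.253943 = 0.770903
Restricting to configurations with dam release present: 0.90694·0.28 = 0.253943.
So P(dam release | flood warning, heavy upstream rainfall) = 0.253943/0.770903 ≈ 0.329.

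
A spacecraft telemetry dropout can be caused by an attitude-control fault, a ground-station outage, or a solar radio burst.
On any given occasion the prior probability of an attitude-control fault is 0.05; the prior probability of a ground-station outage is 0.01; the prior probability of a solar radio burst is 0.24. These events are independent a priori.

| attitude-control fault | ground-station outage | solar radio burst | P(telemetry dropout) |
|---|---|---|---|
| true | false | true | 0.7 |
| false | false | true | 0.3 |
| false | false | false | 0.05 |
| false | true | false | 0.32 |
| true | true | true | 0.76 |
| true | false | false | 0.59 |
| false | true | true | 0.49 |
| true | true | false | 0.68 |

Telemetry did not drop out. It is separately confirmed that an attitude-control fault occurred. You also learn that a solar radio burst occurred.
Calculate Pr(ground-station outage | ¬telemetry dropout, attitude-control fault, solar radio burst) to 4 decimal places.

Sum P(¬telemetry dropout|·) weighted by the priors over both values of ground-station outage:
  P(¬telemetry dropout | attitude-control fault, solar radio burst) = 0.3·0.99 + 0.24·0.01
        = 0.297000 + 0.002400 = 0.299400
The terms with ground-station outage present sum to 0.002400, so
  P(ground-station outage | ¬telemetry dropout, attitude-control fault, solar radio burst) = 0.002400 / 0.299400 ≈ 0.0080

Pr(ground-station outage | ¬telemetry dropout, attitude-control fault, solar radio burst) ≈ 0.0080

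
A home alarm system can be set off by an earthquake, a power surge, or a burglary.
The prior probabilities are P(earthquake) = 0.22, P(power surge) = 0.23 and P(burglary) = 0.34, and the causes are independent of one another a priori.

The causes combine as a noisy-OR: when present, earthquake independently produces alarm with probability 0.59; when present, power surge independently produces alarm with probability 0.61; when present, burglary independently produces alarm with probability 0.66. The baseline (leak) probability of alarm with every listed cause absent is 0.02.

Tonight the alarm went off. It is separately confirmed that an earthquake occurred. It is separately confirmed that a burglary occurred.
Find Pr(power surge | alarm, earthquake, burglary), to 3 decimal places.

Pr(power surge | alarm, earthquake, burglary) ≈ 0.247

Under noisy-OR, P(alarm | causes) = 1 − (1−0.02)·∏(1−qᵢ) over the active causes.
P(alarm | earthquake, burglary) = 0.863388×0.77 + 0.946721×0.23 = 0.664809 + 0.217746 = 0.882555
Of this, 0.217746 comes from 0.946721×0.23 (the power surge=true cases).
Hence the posterior is 0.217746/0.882555 ≈ 0.247.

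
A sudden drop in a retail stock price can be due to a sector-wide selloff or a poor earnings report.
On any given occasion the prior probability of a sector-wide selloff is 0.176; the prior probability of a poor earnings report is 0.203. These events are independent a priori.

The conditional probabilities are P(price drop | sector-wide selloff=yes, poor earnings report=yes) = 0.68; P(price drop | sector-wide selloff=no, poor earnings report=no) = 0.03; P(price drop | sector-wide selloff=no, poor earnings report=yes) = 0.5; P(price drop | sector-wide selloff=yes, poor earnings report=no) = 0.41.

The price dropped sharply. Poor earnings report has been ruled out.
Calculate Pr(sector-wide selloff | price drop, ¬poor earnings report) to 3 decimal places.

Pr(sector-wide selloff | price drop, ¬poor earnings report) ≈ 0.745

Enumerate both values of sector-wide selloff and weight by the priors:
  P(price drop | ¬poor earnings report) = 0.03·0.824 + 0.41·0.176
        = 0.024720 + 0.072160 = 0.096880
Keeping only the sector-wide selloff-present terms gives 0.072160, so
  P(sector-wide selloff | price drop, ¬poor earnings report) = 0.072160 / 0.096880 ≈ 0.745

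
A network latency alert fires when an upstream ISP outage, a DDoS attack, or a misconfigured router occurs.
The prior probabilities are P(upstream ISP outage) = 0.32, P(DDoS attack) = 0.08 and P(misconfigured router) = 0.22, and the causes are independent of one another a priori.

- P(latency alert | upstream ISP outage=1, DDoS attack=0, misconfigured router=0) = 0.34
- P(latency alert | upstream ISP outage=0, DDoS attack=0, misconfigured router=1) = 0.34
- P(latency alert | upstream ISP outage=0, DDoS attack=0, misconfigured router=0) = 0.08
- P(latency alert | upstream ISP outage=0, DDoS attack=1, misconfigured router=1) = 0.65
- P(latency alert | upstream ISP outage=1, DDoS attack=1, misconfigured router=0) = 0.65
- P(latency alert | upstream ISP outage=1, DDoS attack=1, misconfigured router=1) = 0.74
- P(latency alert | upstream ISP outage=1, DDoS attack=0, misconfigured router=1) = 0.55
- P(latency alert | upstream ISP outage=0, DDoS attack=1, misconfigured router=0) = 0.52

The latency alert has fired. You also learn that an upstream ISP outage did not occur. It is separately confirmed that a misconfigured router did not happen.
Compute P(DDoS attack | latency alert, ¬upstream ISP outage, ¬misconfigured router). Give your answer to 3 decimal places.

Sum P(latency alert|·) weighted by the priors over both values of DDoS attack:
  P(latency alert | ¬upstream ISP outage, ¬misconfigured router) = 0.08×0.92 + 0.52×0.08
        = 0.073600 + 0.041600 = 0.115200
The terms with DDoS attack present sum to 0.041600, so
  P(DDoS attack | latency alert, ¬upstream ISP outage, ¬misconfigured router) = 0.041600 / 0.115200 ≈ 0.361

P(DDoS attack | latency alert, ¬upstream ISP outage, ¬misconfigured router) ≈ 0.361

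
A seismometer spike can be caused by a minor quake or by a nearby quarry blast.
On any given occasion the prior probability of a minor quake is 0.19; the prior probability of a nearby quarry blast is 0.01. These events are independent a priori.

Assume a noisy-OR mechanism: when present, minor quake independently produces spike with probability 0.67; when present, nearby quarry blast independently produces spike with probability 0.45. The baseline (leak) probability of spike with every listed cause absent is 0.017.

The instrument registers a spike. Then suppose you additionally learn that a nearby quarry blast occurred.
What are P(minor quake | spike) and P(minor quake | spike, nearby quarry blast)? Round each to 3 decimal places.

Under noisy-OR, P(spike | causes) = 1 − (1−0.017)·∏(1−qᵢ) over the active causes.
Enumerate the 4 (minor quake, nearby quarry blast) configurations and weight by the priors:
  P(spike) = 0.017×0.81×0.99 + 0.45935×0.81×0.01 + 0.67561×0.19×0.99 + 0.821585×0.19×0.01
        = 0.013632 + 0.003721 + 0.127082 + 0.001561 = 0.145996
Configurations with minor quake contribute 0.128643, so
  P(minor quake | spike) = 0.128643 / 0.145996 ≈ 0.881

With the extra evidence:
For the numerator, keep only minor quake=true terms: 0.821585×0.19 = 0.156101
Denominator P(spike | nearby quarry blast): 0.45935×0.81 + 0.821585×0.19 = 0.528175
P(minor quake | spike, nearby quarry blast) = 0.156101/0.528175 ≈ 0.296

P(minor quake | spike) ≈ 0.881; P(minor quake | spike, nearby quarry blast) ≈ 0.296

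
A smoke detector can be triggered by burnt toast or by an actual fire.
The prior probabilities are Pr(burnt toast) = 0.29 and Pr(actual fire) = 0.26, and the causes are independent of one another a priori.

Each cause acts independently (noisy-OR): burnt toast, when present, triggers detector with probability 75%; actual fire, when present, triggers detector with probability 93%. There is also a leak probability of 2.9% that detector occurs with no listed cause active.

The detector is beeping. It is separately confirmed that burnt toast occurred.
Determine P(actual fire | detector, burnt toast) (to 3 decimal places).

P(actual fire | detector, burnt toast) ≈ 0.313

Under noisy-OR, P(detector | causes) = 1 − (1−0.029)·∏(1−qᵢ) over the active causes.
P(detector | burnt toast) = 0.75725*0.74 + 0.983008*0.26 = 0.560365 + 0.255582 = 0.815947
Restricting to configurations with actual fire present: 0.983008*0.26 = 0.255582.
P(actual fire | detector, burnt toast) = 0.255582 / 0.815947 ≈ 0.313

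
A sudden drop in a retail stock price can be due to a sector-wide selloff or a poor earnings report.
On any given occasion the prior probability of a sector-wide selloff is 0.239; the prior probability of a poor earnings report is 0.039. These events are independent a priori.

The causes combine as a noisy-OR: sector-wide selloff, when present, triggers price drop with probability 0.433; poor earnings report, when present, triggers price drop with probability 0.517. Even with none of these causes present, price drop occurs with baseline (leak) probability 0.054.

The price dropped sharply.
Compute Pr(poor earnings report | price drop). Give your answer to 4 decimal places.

Under noisy-OR, P(price drop | causes) = 1 − (1−0.054)·∏(1−qᵢ) over the active causes.
Enumerate the 4 (sector-wide selloff, poor earnings report) configurations and weight by the priors:
  P(price drop) = 0.054*0.761*0.961 + 0.543082*0.761*0.039 + 0.463618*0.239*0.961 + 0.740927*0.239*0.039
        = 0.039491 + 0.016118 + 0.106483 + 0.006906 = 0.168998
The terms with poor earnings report present sum to 0.023024, so
  P(poor earnings report | price drop) = 0.023024 / 0.168998 ≈ 0.1362

Pr(poor earnings report | price drop) ≈ 0.1362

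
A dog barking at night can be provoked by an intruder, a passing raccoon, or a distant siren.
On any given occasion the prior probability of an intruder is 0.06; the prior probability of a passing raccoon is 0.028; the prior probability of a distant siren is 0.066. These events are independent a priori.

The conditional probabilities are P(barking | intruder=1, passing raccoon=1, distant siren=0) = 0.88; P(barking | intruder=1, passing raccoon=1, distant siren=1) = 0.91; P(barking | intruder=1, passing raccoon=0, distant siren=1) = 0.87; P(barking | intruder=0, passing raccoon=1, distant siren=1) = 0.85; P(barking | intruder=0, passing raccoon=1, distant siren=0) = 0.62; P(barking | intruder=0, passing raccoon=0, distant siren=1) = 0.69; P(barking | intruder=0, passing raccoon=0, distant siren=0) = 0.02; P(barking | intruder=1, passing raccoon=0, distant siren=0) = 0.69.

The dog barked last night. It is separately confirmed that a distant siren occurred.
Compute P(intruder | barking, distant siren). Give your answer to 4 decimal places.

P(intruder | barking, distant siren) ≈ 0.0741

Numerator (weight on configurations with intruder): 0.050738 + 0.001529 = 0.052267
Denominator P(barking | distant siren): 0.69·0.94·0.972 + 0.85·0.94·0.028 + 0.87·0.06·0.972 + 0.91·0.06·0.028 = 0.705078
P(intruder | barking, distant siren) = 0.052267/0.705078 ≈ 0.0741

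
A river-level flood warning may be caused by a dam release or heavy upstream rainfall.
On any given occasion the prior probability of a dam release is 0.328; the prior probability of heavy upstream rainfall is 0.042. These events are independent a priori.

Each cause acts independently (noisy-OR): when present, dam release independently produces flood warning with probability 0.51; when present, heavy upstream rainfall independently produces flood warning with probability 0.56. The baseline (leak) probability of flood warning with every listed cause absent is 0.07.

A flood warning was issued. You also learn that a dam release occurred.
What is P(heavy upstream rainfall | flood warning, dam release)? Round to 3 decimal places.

P(heavy upstream rainfall | flood warning, dam release) ≈ 0.061

Under noisy-OR, P(flood warning | causes) = 1 − (1−0.07)·∏(1−qᵢ) over the active causes.
P(flood warning | dam release) = 0.5443*0.958 + 0.799492*0.042 = 0.521439 + 0.033579 = 0.555018
Of this, 0.033579 comes from 0.799492*0.042 (the heavy upstream rainfall=true cases).
So P(heavy upstream rainfall | flood warning, dam release) = 0.033579/0.555018 ≈ 0.061.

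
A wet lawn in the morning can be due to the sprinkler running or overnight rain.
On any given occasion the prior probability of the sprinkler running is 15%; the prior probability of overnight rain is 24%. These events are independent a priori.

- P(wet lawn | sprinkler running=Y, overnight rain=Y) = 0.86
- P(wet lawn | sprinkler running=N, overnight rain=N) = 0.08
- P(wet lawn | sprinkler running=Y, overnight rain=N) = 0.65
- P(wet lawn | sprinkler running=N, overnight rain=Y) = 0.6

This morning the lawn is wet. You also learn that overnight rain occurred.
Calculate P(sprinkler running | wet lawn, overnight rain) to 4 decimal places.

P(sprinkler running | wet lawn, overnight rain) ≈ 0.2019

Numerator (weight on configurations with sprinkler running): 0.86*0.15 = 0.129000
Denominator P(wet lawn | overnight rain): 0.6*0.85 + 0.86*0.15 = 0.639000
Posterior = 0.129000 / 0.639000 ≈ 0.2019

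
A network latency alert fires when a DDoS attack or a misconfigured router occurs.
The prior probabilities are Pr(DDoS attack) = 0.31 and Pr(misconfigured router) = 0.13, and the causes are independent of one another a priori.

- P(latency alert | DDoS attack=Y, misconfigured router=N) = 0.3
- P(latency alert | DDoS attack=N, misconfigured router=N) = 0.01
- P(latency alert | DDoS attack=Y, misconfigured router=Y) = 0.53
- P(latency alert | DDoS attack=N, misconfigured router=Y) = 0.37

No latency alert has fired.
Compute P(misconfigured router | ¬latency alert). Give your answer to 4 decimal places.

P(misconfigured router | ¬latency alert) ≈ 0.0879

Enumerate the 4 (DDoS attack, misconfigured router) configurations and weight by the priors:
  P(¬latency alert) = 0.99*0.69*0.87 + 0.63*0.69*0.13 + 0.7*0.31*0.87 + 0.47*0.31*0.13
        = 0.594297 + 0.056511 + 0.188790 + 0.018941 = 0.858539
Keeping only the misconfigured router-present terms gives 0.075452, so
  P(misconfigured router | ¬latency alert) = 0.075452 / 0.858539 ≈ 0.0879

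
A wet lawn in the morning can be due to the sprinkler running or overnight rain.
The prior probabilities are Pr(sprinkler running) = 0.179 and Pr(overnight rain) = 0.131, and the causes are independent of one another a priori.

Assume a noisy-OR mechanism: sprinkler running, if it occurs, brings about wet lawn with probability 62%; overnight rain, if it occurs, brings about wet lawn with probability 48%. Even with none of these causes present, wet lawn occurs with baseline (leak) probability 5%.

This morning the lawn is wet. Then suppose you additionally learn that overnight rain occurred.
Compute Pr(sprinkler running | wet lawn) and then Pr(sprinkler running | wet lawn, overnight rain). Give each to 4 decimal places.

Under noisy-OR, P(wet lawn | causes) = 1 − (1−0.05)·∏(1−qᵢ) over the active causes.
Numerator (weight on configurations with sprinkler running): 0.099397 + 0.019047 = 0.118444
Denominator P(wet lawn): 0.05*0.821*0.869 + 0.506*0.821*0.131 + 0.639*0.179*0.869 + 0.81228*0.179*0.131 = 0.208537
P(sprinkler running | wet lawn) = 0.118444/0.208537 ≈ 0.5680

Now condition on the additional information:
For the numerator, keep only sprinkler running=true terms: 0.81228·0.179 = 0.145398
Normalizer over all consistent configurations: 0.506·0.821 + 0.81228·0.179 = 0.560824
P(sprinkler running | wet lawn, overnight rain) = 0.145398/0.560824 ≈ 0.2593
— overnight rain explains away the evidence for sprinkler running.

Pr(sprinkler running | wet lawn) ≈ 0.5680; Pr(sprinkler running | wet lawn, overnight rain) ≈ 0.2593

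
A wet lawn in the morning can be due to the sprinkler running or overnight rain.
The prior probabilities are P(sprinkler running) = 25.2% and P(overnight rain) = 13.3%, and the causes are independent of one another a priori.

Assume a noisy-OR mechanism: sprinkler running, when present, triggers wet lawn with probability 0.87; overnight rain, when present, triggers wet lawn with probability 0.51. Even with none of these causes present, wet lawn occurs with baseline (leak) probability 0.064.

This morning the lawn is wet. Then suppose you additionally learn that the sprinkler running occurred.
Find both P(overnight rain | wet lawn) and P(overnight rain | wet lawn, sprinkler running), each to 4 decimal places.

Under noisy-OR, P(wet lawn | causes) = 1 − (1−0.064)·∏(1−qᵢ) over the active causes.
P(wet lawn) = 0.064×0.748×0.867 + 0.54136×0.748×0.133 + 0.87832×0.252×0.867 + 0.940377×0.252×0.133 = 0.041505 + 0.053857 + 0.191899 + 0.031518 = 0.318779
The overnight rain-present share is 0.053857 + 0.031518 = 0.085375.
P(overnight rain | wet lawn) = 0.085375 / 0.318779 ≈ 0.2678

With the extra evidence:
P(wet lawn | sprinkler running) = 0.87832·0.867 + 0.940377·0.133 = 0.761503 + 0.125070 = 0.886573
Restricting to configurations with overnight rain present: 0.940377·0.133 = 0.125070.
So P(overnight rain | wet lawn, sprinkler running) = 0.125070/0.886573 ≈ 0.1411.

P(overnight rain | wet lawn) ≈ 0.2678; P(overnight rain | wet lawn, sprinkler running) ≈ 0.1411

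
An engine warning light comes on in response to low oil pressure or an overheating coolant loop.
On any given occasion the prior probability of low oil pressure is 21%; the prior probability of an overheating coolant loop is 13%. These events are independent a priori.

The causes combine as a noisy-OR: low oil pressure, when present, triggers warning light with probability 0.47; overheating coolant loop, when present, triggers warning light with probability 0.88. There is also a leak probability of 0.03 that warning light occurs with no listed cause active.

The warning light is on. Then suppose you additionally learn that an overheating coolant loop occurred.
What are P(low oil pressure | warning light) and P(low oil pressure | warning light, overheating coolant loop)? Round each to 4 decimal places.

P(low oil pressure | warning light) ≈ 0.5067; P(low oil pressure | warning light, overheating coolant loop) ≈ 0.2201

Under noisy-OR, P(warning light | causes) = 1 − (1−0.03)·∏(1−qᵢ) over the active causes.
For the numerator, keep only low oil pressure=true terms: 0.088774 + 0.025616 = 0.114390
Normalizer over all consistent configurations: 0.03*0.79*0.87 + 0.8836*0.79*0.13 + 0.4859*0.21*0.87 + 0.938308*0.21*0.13 = 0.225755
P(low oil pressure | warning light) = 0.114390/0.225755 ≈ 0.5067

Now also conditioning on overheating coolant loop=true:
P(warning light | overheating coolant loop) = 0.8836×0.79 + 0.938308×0.21 = 0.698044 + 0.197045 = 0.895089
Restricting to configurations with low oil pressure present: 0.938308×0.21 = 0.197045.
P(low oil pressure | warning light, overheating coolant loop) = 0.197045 / 0.895089 ≈ 0.2201
Conditioning on overheating coolant loop lowers the posterior on low oil pressure: the classic explaining-away effect in a common-effect structure.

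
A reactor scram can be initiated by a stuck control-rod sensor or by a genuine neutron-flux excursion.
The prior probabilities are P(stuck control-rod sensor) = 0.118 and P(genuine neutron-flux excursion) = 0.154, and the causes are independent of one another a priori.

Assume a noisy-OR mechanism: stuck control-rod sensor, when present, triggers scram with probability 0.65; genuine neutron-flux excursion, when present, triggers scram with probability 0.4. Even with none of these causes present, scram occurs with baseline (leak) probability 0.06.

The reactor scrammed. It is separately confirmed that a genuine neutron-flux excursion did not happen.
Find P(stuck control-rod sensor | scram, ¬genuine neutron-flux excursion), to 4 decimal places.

P(stuck control-rod sensor | scram, ¬genuine neutron-flux excursion) ≈ 0.5994

Under noisy-OR, P(scram | causes) = 1 − (1−0.06)·∏(1−qᵢ) over the active causes.
Numerator (weight on configurations with stuck control-rod sensor): 0.671×0.118 = 0.079178
The normalizing constant is 0.06×0.882 + 0.671×0.118 = 0.132098
Posterior = 0.079178 / 0.132098 ≈ 0.5994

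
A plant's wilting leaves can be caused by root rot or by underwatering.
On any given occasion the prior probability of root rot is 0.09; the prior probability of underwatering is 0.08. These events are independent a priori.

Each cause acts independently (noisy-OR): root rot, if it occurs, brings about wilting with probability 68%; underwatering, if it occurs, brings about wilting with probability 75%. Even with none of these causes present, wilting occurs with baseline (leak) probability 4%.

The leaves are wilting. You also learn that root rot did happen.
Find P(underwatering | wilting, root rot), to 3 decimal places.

P(underwatering | wilting, root rot) ≈ 0.104

Under noisy-OR, P(wilting | causes) = 1 − (1−0.04)·∏(1−qᵢ) over the active causes.
For the numerator, keep only underwatering=true terms: 0.9232·0.08 = 0.073856
Normalizer over all consistent configurations: 0.6928·0.92 + 0.9232·0.08 = 0.711232
Posterior = 0.073856 / 0.711232 ≈ 0.104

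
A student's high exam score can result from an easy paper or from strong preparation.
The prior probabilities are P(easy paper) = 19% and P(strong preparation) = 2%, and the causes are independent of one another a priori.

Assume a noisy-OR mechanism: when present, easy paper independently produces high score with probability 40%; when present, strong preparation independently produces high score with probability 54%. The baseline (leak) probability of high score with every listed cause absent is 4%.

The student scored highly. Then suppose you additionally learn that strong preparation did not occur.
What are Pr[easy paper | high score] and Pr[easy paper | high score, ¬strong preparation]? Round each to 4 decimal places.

Pr[easy paper | high score] ≈ 0.6671; Pr[easy paper | high score, ¬strong preparation] ≈ 0.7132

Under noisy-OR, P(high score | causes) = 1 − (1−0.04)·∏(1−qᵢ) over the active causes.
For the numerator, keep only easy paper=true terms: 0.078949 + 0.002793 = 0.081742
The normalizing constant is 0.04·0.81·0.98 + 0.5584·0.81·0.02 + 0.424·0.19·0.98 + 0.73504·0.19·0.02 = 0.122540
Posterior = 0.081742 / 0.122540 ≈ 0.6671

Now also conditioning on strong preparation≠true:
Numerator (weight on configurations with easy paper): 0.424×0.19 = 0.080560
The normalizing constant is 0.04×0.81 + 0.424×0.19 = 0.112960
P(easy paper | high score, ¬strong preparation) = 0.080560/0.112960 ≈ 0.7132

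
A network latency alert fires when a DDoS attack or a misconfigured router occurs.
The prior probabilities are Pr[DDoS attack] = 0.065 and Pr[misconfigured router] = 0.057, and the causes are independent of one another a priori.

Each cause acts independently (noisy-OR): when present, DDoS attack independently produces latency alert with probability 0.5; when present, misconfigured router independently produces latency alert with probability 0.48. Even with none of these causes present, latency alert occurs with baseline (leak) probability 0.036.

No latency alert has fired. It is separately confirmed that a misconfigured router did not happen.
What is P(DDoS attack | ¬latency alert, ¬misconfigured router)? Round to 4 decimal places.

Under noisy-OR, P(latency alert | causes) = 1 − (1−0.036)·∏(1−qᵢ) over the active causes.
Weight on DDoS attack=true, given the evidence: 0.482*0.065 = 0.031330
The normalizing constant is 0.964*0.935 + 0.482*0.065 = 0.932670
Posterior = 0.031330 / 0.932670 ≈ 0.0336

P(DDoS attack | ¬latency alert, ¬misconfigured router) ≈ 0.0336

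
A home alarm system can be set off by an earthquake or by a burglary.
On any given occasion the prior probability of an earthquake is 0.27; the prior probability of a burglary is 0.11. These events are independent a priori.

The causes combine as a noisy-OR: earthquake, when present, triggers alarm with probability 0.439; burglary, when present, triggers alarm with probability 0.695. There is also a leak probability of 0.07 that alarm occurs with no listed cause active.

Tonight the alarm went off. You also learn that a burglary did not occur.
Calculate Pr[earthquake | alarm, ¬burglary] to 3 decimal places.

Under noisy-OR, P(alarm | causes) = 1 − (1−0.07)·∏(1−qᵢ) over the active causes.
P(alarm | ¬burglary) = 0.07·0.73 + 0.47827·0.27 = 0.051100 + 0.129133 = 0.180233
Of this, 0.129133 comes from 0.47827·0.27 (the earthquake=true cases).
So P(earthquake | alarm, ¬burglary) = 0.129133/0.180233 ≈ 0.716.

Pr[earthquake | alarm, ¬burglary] ≈ 0.716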